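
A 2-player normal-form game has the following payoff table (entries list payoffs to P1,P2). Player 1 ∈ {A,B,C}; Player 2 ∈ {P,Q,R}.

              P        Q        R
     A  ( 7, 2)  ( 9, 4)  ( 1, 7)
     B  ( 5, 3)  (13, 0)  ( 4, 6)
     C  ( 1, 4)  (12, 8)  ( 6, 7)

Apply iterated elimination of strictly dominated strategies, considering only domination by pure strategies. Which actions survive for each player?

Remaining: P1:{B,C} P2:{Q,R}

P2 drop P (R beats it: A:7>2 B:6>3 C:7>4)
P1 drop A (B beats it: Q:13>9 R:4>1)
P1→{B,C} P2→{Q,R}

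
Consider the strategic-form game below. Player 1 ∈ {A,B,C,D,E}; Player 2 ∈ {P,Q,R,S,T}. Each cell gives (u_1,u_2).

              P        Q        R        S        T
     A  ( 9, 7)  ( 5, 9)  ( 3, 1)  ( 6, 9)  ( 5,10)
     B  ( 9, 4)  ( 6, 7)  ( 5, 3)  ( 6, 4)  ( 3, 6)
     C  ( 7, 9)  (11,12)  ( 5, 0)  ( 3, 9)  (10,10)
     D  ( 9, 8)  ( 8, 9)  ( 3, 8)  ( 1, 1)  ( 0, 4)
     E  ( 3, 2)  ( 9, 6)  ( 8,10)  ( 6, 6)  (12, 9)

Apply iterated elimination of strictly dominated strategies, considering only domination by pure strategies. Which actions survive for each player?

P2 drop P (Q beats it: A:9>7 B:7>4 C:12>9 D:9>8 E:6>2)
P1 drop D (C beats it: Q:11>8 R:5>3 S:3>1 T:10>0)
P2 drop S (T beats it: A:10>9 B:6>4 C:10>9 E:9>6)
P1 drop A (C beats it: Q:11>5 R:5>3 T:10>5)
P1 drop B (E beats it: Q:9>6 R:8>5 T:12>3)
P1→{C,E} P2→{Q,R,T}

Survivors P1:{C,E} P2:{Q,R,T}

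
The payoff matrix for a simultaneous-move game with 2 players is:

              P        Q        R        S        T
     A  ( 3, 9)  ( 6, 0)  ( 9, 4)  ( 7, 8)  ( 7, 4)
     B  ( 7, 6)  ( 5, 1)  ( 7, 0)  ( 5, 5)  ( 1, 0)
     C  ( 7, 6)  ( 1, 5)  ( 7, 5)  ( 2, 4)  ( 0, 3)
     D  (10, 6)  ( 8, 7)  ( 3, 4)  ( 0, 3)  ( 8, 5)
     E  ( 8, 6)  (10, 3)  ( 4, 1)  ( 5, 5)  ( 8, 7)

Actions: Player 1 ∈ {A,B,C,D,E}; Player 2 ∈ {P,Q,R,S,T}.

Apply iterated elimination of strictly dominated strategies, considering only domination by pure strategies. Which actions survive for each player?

P2 drop R (P beats it: A:9>4 B:6>0 C:6>5 D:6>4 E:6>1)
P1 drop C (E beats it: P:8>7 Q:10>1 S:5>2 T:8>0)
P2 drop S (P beats it: A:9>8 B:6>5 D:6>3 E:6>5)
P1 drop A (D beats it: P:10>3 Q:8>6 T:8>7)
P1 drop B (D beats it: P:10>7 Q:8>5 T:8>1)
P1→{D,E} P2→{P,Q,T}

Remaining: P1:{D,E} P2:{P,Q,T}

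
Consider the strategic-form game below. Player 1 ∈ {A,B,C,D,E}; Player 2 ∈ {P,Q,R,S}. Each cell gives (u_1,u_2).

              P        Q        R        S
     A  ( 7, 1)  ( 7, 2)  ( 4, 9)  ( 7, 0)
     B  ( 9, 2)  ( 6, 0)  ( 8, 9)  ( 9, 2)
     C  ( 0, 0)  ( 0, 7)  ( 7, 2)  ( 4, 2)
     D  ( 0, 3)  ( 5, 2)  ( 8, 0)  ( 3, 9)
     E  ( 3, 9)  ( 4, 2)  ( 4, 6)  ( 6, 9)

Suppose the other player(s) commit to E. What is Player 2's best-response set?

argmax u_2 = {P,S}

u_2(P vs E) = 9
u_2(Q vs E) = 2
u_2(R vs E) = 6
u_2(S vs E) = 9
max payoff 9 at {P,S}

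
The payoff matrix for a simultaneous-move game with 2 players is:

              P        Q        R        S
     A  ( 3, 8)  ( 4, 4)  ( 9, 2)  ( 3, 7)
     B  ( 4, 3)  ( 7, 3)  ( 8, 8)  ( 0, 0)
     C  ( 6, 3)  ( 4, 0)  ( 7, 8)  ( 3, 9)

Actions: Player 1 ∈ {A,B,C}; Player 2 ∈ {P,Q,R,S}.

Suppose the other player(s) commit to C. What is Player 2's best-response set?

u_2(P vs C) = 3
u_2(Q vs C) = 0
u_2(R vs C) = 8
u_2(S vs C) = 9
max payoff 9 at {S}

BR_2 = {S}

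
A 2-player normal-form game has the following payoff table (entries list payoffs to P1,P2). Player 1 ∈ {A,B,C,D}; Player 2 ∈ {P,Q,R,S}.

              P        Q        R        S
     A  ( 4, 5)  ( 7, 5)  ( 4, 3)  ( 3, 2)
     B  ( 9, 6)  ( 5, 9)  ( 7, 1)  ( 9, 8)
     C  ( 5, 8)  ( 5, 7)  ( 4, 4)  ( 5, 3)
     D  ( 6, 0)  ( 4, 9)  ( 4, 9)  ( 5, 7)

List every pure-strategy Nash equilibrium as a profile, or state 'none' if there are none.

Nash profiles: (A,Q)

(A,P): not NE [P1→B gives 9>4]
(A,Q): NE
(A,R): not NE [P1→B gives 7>4; P2→Q gives 5>3]
(A,S): not NE [P1→B gives 9>3; P2→Q gives 5>2]
(B,P): not NE [P2→Q gives 9>6]
(B,Q): not NE [P1→A gives 7>5]
(B,R): not NE [P2→Q gives 9>1]
(B,S): not NE [P2→Q gives 9>8]
(C,P): not NE [P1→B gives 9>5]
(C,Q): not NE [P1→A gives 7>5; P2→P gives 8>7]
(C,R): not NE [P1→B gives 7>4; P2→P gives 8>4]
(C,S): not NE [P1→B gives 9>5; P2→P gives 8>3]
(D,P): not NE [P1→B gives 9>6; P2→R gives 9>0]
(D,Q): not NE [P1→A gives 7>4]
(D,R): not NE [P1→B gives 7>4]
(D,S): not NE [P1→B gives 9>5; P2→R gives 9>7]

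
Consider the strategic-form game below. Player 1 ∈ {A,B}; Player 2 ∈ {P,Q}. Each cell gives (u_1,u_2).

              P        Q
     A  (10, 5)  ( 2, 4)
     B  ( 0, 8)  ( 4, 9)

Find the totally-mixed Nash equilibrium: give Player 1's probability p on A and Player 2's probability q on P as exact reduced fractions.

P1 indiff ⇒ q·10+(1-q)·2 = q·0+(1-q)·4 ⇒ q(10) = (1-q)(2) ⇒ q = 1/6
P2 indiff ⇒ p·5+(1-p)·8 = p·4+(1-p)·9 ⇒ p(1) = (1-p)(1) ⇒ p = 1/2

P1 mixes 1/2 on A; P2 mixes 1/6 on P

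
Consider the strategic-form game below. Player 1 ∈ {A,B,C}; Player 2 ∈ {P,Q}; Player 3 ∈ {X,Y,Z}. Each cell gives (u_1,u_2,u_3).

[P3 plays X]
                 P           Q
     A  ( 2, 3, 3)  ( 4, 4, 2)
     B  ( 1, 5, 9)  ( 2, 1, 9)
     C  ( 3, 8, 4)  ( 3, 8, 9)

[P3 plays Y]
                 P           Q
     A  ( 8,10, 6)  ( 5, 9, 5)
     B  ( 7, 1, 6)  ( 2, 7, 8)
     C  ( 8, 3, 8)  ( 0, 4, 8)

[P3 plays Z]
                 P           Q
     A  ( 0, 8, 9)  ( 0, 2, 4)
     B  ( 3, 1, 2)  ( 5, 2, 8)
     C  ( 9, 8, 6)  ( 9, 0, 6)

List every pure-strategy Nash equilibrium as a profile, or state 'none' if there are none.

(A,P,X): not NE [P1→C gives 3>2; P2→Q gives 4>3; P3→Z gives 9>3]
(A,P,Y): not NE [P3→Z gives 9>6]
(A,P,Z): not NE [P1→C gives 9>0]
(A,Q,X): not NE [P3→Y gives 5>2]
(A,Q,Y): not NE [P2→P gives 10>9]
(A,Q,Z): not NE [P1→C gives 9>0; P2→P gives 8>2; P3→Y gives 5>4]
(B,P,X): not NE [P1→C gives 3>1]
(B,P,Y): not NE [P1→C gives 8>7; P2→Q gives 7>1; P3→X gives 9>6]
(B,P,Z): not NE [P1→C gives 9>3; P2→Q gives 2>1; P3→X gives 9>2]
(B,Q,X): not NE [P1→A gives 4>2; P2→P gives 5>1]
(B,Q,Y): not NE [P1→A gives 5>2; P3→X gives 9>8]
(B,Q,Z): not NE [P1→C gives 9>5; P3→X gives 9>8]
(C,P,X): not NE [P3→Y gives 8>4]
(C,P,Y): not NE [P2→Q gives 4>3]
(C,P,Z): not NE [P3→Y gives 8>6]
(C,Q,X): not NE [P1→A gives 4>3]
(C,Q,Y): not NE [P1→A gives 5>0; P3→X gives 9>8]
(C,Q,Z): not NE [P2→P gives 8>0; P3→X gives 9>6]

Equilibria: none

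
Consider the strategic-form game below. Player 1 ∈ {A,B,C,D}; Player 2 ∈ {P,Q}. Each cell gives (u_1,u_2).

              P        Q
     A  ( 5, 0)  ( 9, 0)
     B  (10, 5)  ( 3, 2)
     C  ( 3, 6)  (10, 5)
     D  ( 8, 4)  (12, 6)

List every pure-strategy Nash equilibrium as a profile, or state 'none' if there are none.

(A,P): not NE [P1→B gives 10>5]
(A,Q): not NE [P1→D gives 12>9]
(B,P): NE
(B,Q): not NE [P1→D gives 12>3; P2→P gives 5>2]
(C,P): not NE [P1→B gives 10>3]
(C,Q): not NE [P1→D gives 12>10; P2→P gives 6>5]
(D,P): not NE [P1→B gives 10>8; P2→Q gives 6>4]
(D,Q): NE

PSNE = {(B,P), (D,Q)}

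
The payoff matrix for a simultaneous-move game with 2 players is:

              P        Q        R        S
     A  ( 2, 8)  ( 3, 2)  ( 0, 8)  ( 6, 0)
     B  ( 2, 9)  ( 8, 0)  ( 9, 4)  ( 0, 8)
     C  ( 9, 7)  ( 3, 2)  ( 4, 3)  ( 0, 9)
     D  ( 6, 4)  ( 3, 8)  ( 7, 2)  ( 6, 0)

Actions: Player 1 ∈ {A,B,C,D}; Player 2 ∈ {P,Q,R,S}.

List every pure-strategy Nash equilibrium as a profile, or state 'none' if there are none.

Equilibria: none

(A,P): not NE [P1→C gives 9>2]
(A,Q): not NE [P1→B gives 8>3; P2→R gives 8>2]
(A,R): not NE [P1→B gives 9>0]
(A,S): not NE [P2→R gives 8>0]
(B,P): not NE [P1→C gives 9>2]
(B,Q): not NE [P2→P gives 9>0]
(B,R): not NE [P2→P gives 9>4]
(B,S): not NE [P1→D gives 6>0; P2→P gives 9>8]
(C,P): not NE [P2→S gives 9>7]
(C,Q): not NE [P1→B gives 8>3; P2→S gives 9>2]
(C,R): not NE [P1→B gives 9>4; P2→S gives 9>3]
(C,S): not NE [P1→D gives 6>0]
(D,P): not NE [P1→C gives 9>6; P2→Q gives 8>4]
(D,Q): not NE [P1→B gives 8>3]
(D,R): not NE [P1→B gives 9>7; P2→Q gives 8>2]
(D,S): not NE [P2→Q gives 8>0]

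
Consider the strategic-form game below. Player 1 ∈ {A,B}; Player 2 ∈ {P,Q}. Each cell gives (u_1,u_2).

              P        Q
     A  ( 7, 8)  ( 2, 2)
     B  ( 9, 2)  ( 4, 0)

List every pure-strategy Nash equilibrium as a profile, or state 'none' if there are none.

NE set: (B,P)

(A,P): not NE [P1→B gives 9>7]
(A,Q): not NE [P1→B gives 4>2; P2→P gives 8>2]
(B,P): NE
(B,Q): not NE [P2→P gives 2>0]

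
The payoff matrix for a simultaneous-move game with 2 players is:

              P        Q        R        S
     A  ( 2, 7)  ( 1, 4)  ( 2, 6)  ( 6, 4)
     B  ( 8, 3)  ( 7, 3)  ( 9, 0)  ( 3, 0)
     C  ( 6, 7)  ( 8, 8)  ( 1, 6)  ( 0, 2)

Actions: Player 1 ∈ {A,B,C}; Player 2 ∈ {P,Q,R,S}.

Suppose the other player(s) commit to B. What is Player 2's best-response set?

u_2(P vs B) = 3
u_2(Q vs B) = 3
u_2(R vs B) = 0
u_2(S vs B) = 0
max payoff 3 at {P,Q}

P2 best: {P,Q}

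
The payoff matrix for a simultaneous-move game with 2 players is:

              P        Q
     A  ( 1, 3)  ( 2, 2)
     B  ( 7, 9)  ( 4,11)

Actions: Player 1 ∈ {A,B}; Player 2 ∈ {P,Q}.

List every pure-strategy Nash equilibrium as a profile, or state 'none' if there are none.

(A,P): not NE [P1→B gives 7>1]
(A,Q): not NE [P1→B gives 4>2; P2→P gives 3>2]
(B,P): not NE [P2→Q gives 11>9]
(B,Q): NE

PSNE = {(B,Q)}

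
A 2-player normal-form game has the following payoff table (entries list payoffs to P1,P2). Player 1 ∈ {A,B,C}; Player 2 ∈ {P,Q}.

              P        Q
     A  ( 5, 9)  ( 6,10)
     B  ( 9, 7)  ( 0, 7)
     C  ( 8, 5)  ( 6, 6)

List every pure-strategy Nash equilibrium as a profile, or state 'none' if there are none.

(A,P): not NE [P1→B gives 9>5; P2→Q gives 10>9]
(A,Q): NE
(B,P): NE
(B,Q): not NE [P1→C gives 6>0]
(C,P): not NE [P1→B gives 9>8; P2→Q gives 6>5]
(C,Q): NE

Nash profiles: (A,Q), (B,P), (C,Q)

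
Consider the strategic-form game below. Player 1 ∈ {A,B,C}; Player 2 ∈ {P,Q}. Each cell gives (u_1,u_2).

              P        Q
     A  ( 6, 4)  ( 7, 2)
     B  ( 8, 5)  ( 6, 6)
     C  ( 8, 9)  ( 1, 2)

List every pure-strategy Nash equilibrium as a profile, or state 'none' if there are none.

(A,P): not NE [P1→C gives 8>6]
(A,Q): not NE [P2→P gives 4>2]
(B,P): not NE [P2→Q gives 6>5]
(B,Q): not NE [P1→A gives 7>6]
(C,P): NE
(C,Q): not NE [P1→A gives 7>1; P2→P gives 9>2]

NE set: (C,P)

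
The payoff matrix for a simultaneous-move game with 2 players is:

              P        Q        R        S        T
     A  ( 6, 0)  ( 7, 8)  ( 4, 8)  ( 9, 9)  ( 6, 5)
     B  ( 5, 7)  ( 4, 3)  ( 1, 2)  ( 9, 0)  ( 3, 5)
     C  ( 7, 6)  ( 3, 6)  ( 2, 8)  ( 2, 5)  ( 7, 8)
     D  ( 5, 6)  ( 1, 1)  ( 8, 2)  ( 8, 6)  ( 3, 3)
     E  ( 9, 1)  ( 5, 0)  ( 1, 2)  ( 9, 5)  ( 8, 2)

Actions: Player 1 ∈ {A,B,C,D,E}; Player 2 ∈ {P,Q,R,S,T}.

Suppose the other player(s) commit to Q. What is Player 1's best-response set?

argmax u_1 = {A}

u_1(A vs Q) = 7
u_1(B vs Q) = 4
u_1(C vs Q) = 3
u_1(D vs Q) = 1
u_1(E vs Q) = 5
max payoff 7 at {A}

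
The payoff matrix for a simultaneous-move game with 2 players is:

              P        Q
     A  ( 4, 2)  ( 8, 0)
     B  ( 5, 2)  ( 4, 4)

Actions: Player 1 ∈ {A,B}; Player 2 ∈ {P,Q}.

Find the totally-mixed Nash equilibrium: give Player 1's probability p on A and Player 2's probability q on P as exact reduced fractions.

P1 mixes 1/2 on A; P2 mixes 4/5 on P

P1 indiff ⇒ q·4+(1-q)·8 = q·5+(1-q)·4 ⇒ q(-1) = (1-q)(-4) ⇒ q = 4/5
P2 indiff ⇒ p·2+(1-p)·2 = p·0+(1-p)·4 ⇒ p(2) = (1-p)(2) ⇒ p = 1/2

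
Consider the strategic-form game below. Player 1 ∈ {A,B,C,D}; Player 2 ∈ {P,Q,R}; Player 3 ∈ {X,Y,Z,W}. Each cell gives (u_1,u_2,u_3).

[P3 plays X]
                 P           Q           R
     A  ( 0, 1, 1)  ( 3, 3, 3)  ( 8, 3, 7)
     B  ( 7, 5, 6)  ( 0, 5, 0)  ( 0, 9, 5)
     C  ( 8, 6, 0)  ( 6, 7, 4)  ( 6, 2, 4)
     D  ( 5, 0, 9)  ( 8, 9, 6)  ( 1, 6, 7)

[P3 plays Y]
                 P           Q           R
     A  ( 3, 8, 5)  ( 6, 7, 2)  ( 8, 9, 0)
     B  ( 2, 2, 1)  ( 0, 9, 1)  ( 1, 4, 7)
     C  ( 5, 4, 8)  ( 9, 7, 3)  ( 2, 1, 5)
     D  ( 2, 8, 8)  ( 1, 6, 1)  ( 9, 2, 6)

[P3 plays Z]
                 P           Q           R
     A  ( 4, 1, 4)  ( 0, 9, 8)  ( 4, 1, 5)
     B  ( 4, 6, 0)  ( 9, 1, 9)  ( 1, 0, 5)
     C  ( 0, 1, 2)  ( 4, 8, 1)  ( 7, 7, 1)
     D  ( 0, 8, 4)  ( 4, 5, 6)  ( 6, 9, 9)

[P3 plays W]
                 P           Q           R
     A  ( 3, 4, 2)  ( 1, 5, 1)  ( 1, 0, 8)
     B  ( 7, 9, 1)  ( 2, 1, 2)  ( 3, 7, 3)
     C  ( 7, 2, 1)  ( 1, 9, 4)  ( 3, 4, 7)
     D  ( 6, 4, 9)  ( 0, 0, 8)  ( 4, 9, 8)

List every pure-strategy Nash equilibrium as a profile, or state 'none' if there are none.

No pure NE.

(A,P,X): not NE [P1→C gives 8>0; P2→R gives 3>1; P3→Y gives 5>1]
(A,P,Y): not NE [P1→C gives 5>3; P2→R gives 9>8]
(A,P,Z): not NE [P2→Q gives 9>1; P3→Y gives 5>4]
(A,P,W): not NE [P1→C gives 7>3; P2→Q gives 5>4; P3→Y gives 5>2]
(A,Q,X): not NE [P1→D gives 8>3; P3→Z gives 8>3]
(A,Q,Y): not NE [P1→C gives 9>6; P2→R gives 9>7; P3→Z gives 8>2]
(A,Q,Z): not NE [P1→B gives 9>0]
(A,Q,W): not NE [P1→B gives 2>1; P3→Z gives 8>1]
(A,R,X): not NE [P3→W gives 8>7]
(A,R,Y): not NE [P1→D gives 9>8; P3→W gives 8>0]
(A,R,Z): not NE [P1→C gives 7>4; P2→Q gives 9>1; P3→W gives 8>5]
(A,R,W): not NE [P1→D gives 4>1; P2→Q gives 5>0]
(B,P,X): not NE [P1→C gives 8>7; P2→R gives 9>5]
(B,P,Y): not NE [P1→C gives 5>2; P2→Q gives 9>2; P3→X gives 6>1]
(B,P,Z): not NE [P3→X gives 6>0]
(B,P,W): not NE [P3→X gives 6>1]
(B,Q,X): not NE [P1→D gives 8>0; P2→R gives 9>5; P3→Z gives 9>0]
(B,Q,Y): not NE [P1→C gives 9>0; P3→Z gives 9>1]
(B,Q,Z): not NE [P2→P gives 6>1]
(B,Q,W): not NE [P2→P gives 9>1; P3→Z gives 9>2]
(B,R,X): not NE [P1→A gives 8>0; P3→Y gives 7>5]
(B,R,Y): not NE [P1→D gives 9>1; P2→Q gives 9>4]
(B,R,Z): not NE [P1→C gives 7>1; P2→P gives 6>0; P3→Y gives 7>5]
(B,R,W): not NE [P1→D gives 4>3; P2→P gives 9>7; P3→Y gives 7>3]
(C,P,X): not NE [P2→Q gives 7>6; P3→Y gives 8>0]
(C,P,Y): not NE [P2→Q gives 7>4]
(C,P,Z): not NE [P1→B gives 4>0; P2→Q gives 8>1; P3→Y gives 8>2]
(C,P,W): not NE [P2→Q gives 9>2; P3→Y gives 8>1]
(C,Q,X): not NE [P1→D gives 8>6]
(C,Q,Y): not NE [P3→W gives 4>3]
(C,Q,Z): not NE [P1→B gives 9>4; P3→W gives 4>1]
(C,Q,W): not NE [P1→B gives 2>1]
(C,R,X): not NE [P1→A gives 8>6; P2→Q gives 7>2; P3→W gives 7>4]
(C,R,Y): not NE [P1→D gives 9>2; P2→Q gives 7>1; P3→W gives 7>5]
(C,R,Z): not NE [P2→Q gives 8>7; P3→W gives 7>1]
(C,R,W): not NE [P1→D gives 4>3; P2→Q gives 9>4]
(D,P,X): not NE [P1→C gives 8>5; P2→Q gives 9>0]
(D,P,Y): not NE [P1→C gives 5>2; P3→W gives 9>8]
(D,P,Z): not NE [P1→B gives 4>0; P2→R gives 9>8; P3→W gives 9>4]
(D,P,W): not NE [P1→C gives 7>6; P2→R gives 9>4]
(D,Q,X): not NE [P3→W gives 8>6]
(D,Q,Y): not NE [P1→C gives 9>1; P2→P gives 8>6; P3→W gives 8>1]
(D,Q,Z): not NE [P1→B gives 9>4; P2→R gives 9>5; P3→W gives 8>6]
(D,Q,W): not NE [P1→B gives 2>0; P2→R gives 9>0]
(D,R,X): not NE [P1→A gives 8>1; P2→Q gives 9>6; P3→Z gives 9>7]
(D,R,Y): not NE [P2→P gives 8>2; P3→Z gives 9>6]
(D,R,Z): not NE [P1→C gives 7>6]
(D,R,W): not NE [P3→Z gives 9>8]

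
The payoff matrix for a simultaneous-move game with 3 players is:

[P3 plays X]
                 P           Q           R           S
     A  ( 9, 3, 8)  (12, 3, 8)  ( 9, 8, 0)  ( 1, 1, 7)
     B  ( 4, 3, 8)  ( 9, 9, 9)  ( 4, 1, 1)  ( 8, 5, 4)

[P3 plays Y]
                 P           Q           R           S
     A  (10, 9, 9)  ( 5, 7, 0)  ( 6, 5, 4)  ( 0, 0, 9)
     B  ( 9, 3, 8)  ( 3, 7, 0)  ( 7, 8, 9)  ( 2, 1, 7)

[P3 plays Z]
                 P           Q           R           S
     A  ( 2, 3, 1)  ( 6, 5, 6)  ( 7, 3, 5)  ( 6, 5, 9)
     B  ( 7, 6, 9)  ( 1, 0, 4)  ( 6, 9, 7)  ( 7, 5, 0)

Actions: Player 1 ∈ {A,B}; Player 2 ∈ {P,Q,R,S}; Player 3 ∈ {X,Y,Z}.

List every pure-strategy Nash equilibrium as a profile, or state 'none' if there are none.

PSNE = {(A,P,Y), (B,R,Y)}

(A,P,X): not NE [P2→R gives 8>3; P3→Y gives 9>8]
(A,P,Y): NE
(A,P,Z): not NE [P1→B gives 7>2; P2→S gives 5>3; P3→Y gives 9>1]
(A,Q,X): not NE [P2→R gives 8>3]
(A,Q,Y): not NE [P2→P gives 9>7; P3→X gives 8>0]
(A,Q,Z): not NE [P3→X gives 8>6]
(A,R,X): not NE [P3→Z gives 5>0]
(A,R,Y): not NE [P1→B gives 7>6; P2→P gives 9>5; P3→Z gives 5>4]
(A,R,Z): not NE [P2→S gives 5>3]
(A,S,X): not NE [P1→B gives 8>1; P2→R gives 8>1; P3→Z gives 9>7]
(A,S,Y): not NE [P1→B gives 2>0; P2→P gives 9>0]
(A,S,Z): not NE [P1→B gives 7>6]
(B,P,X): not NE [P1→A gives 9>4; P2→Q gives 9>3; P3→Z gives 9>8]
(B,P,Y): not NE [P1→A gives 10>9; P2→R gives 8>3; P3→Z gives 9>8]
(B,P,Z): not NE [P2→R gives 9>6]
(B,Q,X): not NE [P1→A gives 12>9]
(B,Q,Y): not NE [P1→A gives 5>3; P2→R gives 8>7; P3→X gives 9>0]
(B,Q,Z): not NE [P1→A gives 6>1; P2→R gives 9>0; P3→X gives 9>4]
(B,R,X): not NE [P1→A gives 9>4; P2→Q gives 9>1; P3→Y gives 9>1]
(B,R,Y): NE
(B,R,Z): not NE [P1→A gives 7>6; P3→Y gives 9>7]
(B,S,X): not NE [P2→Q gives 9>5; P3→Y gives 7>4]
(B,S,Y): not NE [P2→R gives 8>1]
(B,S,Z): not NE [P2→R gives 9>5; P3→Y gives 7>0]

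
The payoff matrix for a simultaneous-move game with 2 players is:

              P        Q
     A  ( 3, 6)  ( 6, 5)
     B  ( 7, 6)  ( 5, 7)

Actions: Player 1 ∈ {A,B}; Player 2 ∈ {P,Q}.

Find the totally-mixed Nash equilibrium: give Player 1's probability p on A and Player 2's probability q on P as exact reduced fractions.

(p,q) = (1/2, 1/5)

P1 indiff ⇒ q·3+(1-q)·6 = q·7+(1-q)·5 ⇒ q(-4) = (1-q)(-1) ⇒ q = 1/5
P2 indiff ⇒ p·6+(1-p)·6 = p·5+(1-p)·7 ⇒ p(1) = (1-p)(1) ⇒ p = 1/2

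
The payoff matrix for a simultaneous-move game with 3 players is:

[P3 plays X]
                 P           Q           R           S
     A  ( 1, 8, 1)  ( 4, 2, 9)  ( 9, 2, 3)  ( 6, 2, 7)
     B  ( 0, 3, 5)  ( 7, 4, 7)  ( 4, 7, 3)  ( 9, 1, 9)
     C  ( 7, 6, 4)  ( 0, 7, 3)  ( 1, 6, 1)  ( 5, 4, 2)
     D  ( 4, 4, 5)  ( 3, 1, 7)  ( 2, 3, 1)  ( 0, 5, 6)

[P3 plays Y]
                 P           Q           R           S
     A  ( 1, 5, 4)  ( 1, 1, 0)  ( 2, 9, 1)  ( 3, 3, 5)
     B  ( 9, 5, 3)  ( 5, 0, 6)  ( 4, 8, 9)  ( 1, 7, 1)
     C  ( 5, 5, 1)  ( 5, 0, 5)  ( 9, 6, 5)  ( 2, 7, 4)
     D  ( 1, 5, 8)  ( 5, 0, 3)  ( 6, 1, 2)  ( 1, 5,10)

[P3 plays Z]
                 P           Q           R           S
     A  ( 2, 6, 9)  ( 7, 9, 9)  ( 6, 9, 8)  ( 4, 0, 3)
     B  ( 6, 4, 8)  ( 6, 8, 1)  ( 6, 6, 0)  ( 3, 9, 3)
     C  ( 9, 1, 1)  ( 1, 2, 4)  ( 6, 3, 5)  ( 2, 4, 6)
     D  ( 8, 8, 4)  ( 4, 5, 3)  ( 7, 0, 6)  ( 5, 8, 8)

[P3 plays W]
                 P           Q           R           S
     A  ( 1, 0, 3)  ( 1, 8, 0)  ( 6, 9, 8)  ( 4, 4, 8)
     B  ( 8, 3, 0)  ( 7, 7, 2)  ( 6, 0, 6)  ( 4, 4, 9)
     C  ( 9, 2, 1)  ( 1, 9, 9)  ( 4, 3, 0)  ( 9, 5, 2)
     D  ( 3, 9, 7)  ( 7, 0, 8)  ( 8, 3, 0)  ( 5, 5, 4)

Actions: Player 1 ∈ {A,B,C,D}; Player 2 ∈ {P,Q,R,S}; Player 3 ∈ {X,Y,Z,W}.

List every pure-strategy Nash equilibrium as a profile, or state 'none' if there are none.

(A,P,X): not NE [P1→C gives 7>1; P3→Z gives 9>1]
(A,P,Y): not NE [P1→B gives 9>1; P2→R gives 9>5; P3→Z gives 9>4]
(A,P,Z): not NE [P1→C gives 9>2; P2→R gives 9>6]
(A,P,W): not NE [P1→C gives 9>1; P2→R gives 9>0; P3→Z gives 9>3]
(A,Q,X): not NE [P1→B gives 7>4; P2→P gives 8>2]
(A,Q,Y): not NE [P1→D gives 5>1; P2→R gives 9>1; P3→Z gives 9>0]
(A,Q,Z): NE
(A,Q,W): not NE [P1→D gives 7>1; P2→R gives 9>8; P3→Z gives 9>0]
(A,R,X): not NE [P2→P gives 8>2; P3→W gives 8>3]
(A,R,Y): not NE [P1→C gives 9>2; P3→W gives 8>1]
(A,R,Z): not NE [P1→D gives 7>6]
(A,R,W): not NE [P1→D gives 8>6]
(A,S,X): not NE [P1→B gives 9>6; P2→P gives 8>2; P3→W gives 8>7]
(A,S,Y): not NE [P2→R gives 9>3; P3→W gives 8>5]
(A,S,Z): not NE [P1→D gives 5>4; P2→R gives 9>0; P3→W gives 8>3]
(A,S,W): not NE [P1→C gives 9>4; P2→R gives 9>4]
(B,P,X): not NE [P1→C gives 7>0; P2→R gives 7>3; P3→Z gives 8>5]
(B,P,Y): not NE [P2→R gives 8>5; P3→Z gives 8>3]
(B,P,Z): not NE [P1→C gives 9>6; P2→S gives 9>4]
(B,P,W): not NE [P1→C gives 9>8; P2→Q gives 7>3; P3→Z gives 8>0]
(B,Q,X): not NE [P2→R gives 7>4]
(B,Q,Y): not NE [P2→R gives 8>0; P3→X gives 7>6]
(B,Q,Z): not NE [P1→A gives 7>6; P2→S gives 9>8; P3→X gives 7>1]
(B,Q,W): not NE [P3→X gives 7>2]
(B,R,X): not NE [P1→A gives 9>4; P3→Y gives 9>3]
(B,R,Y): not NE [P1→C gives 9>4]
(B,R,Z): not NE [P1→D gives 7>6; P2→S gives 9>6; P3→Y gives 9>0]
(B,R,W): not NE [P1→D gives 8>6; P2→Q gives 7>0; P3→Y gives 9>6]
(B,S,X): not NE [P2→R gives 7>1]
(B,S,Y): not NE [P1→A gives 3>1; P2→R gives 8>7; P3→W gives 9>1]
(B,S,Z): not NE [P1→D gives 5>3; P3→W gives 9>3]
(B,S,W): not NE [P1→C gives 9>4; P2→Q gives 7>4]
(C,P,X): not NE [P2→Q gives 7>6]
(C,P,Y): not NE [P1→B gives 9>5; P2→S gives 7>5; P3→X gives 4>1]
(C,P,Z): not NE [P2→S gives 4>1; P3→X gives 4>1]
(C,P,W): not NE [P2→Q gives 9>2; P3→X gives 4>1]
(C,Q,X): not NE [P1→B gives 7>0; P3→W gives 9>3]
(C,Q,Y): not NE [P2→S gives 7>0; P3→W gives 9>5]
(C,Q,Z): not NE [P1→A gives 7>1; P2→S gives 4>2; P3→W gives 9>4]
(C,Q,W): not NE [P1→D gives 7>1]
(C,R,X): not NE [P1→A gives 9>1; P2→Q gives 7>6; P3→Z gives 5>1]
(C,R,Y): not NE [P2→S gives 7>6]
(C,R,Z): not NE [P1→D gives 7>6; P2→S gives 4>3]
(C,R,W): not NE [P1→D gives 8>4; P2→Q gives 9>3; P3→Z gives 5>0]
(C,S,X): not NE [P1→B gives 9>5; P2→Q gives 7>4; P3→Z gives 6>2]
(C,S,Y): not NE [P1→A gives 3>2; P3→Z gives 6>4]
(C,S,Z): not NE [P1→D gives 5>2]
(C,S,W): not NE [P2→Q gives 9>5; P3→Z gives 6>2]
(D,P,X): not NE [P1→C gives 7>4; P2→S gives 5>4; P3→Y gives 8>5]
(D,P,Y): not NE [P1→B gives 9>1]
(D,P,Z): not NE [P1→C gives 9>8; P3→Y gives 8>4]
(D,P,W): not NE [P1→C gives 9>3; P3→Y gives 8>7]
(D,Q,X): not NE [P1→B gives 7>3; P2→S gives 5>1; P3→W gives 8>7]
(D,Q,Y): not NE [P2→S gives 5>0; P3→W gives 8>3]
(D,Q,Z): not NE [P1→A gives 7>4; P2→S gives 8>5; P3→W gives 8>3]
(D,Q,W): not NE [P2→P gives 9>0]
(D,R,X): not NE [P1→A gives 9>2; P2→S gives 5>3; P3→Z gives 6>1]
(D,R,Y): not NE [P1→C gives 9>6; P2→S gives 5>1; P3→Z gives 6>2]
(D,R,Z): not NE [P2→S gives 8>0]
(D,R,W): not NE [P2→P gives 9>3; P3→Z gives 6>0]
(D,S,X): not NE [P1→B gives 9>0; P3→Y gives 10>6]
(D,S,Y): not NE [P1→A gives 3>1]
(D,S,Z): not NE [P3→Y gives 10>8]
(D,S,W): not NE [P1→C gives 9>5; P2→P gives 9>5; P3→Y gives 10>4]

Nash profiles: (A,Q,Z)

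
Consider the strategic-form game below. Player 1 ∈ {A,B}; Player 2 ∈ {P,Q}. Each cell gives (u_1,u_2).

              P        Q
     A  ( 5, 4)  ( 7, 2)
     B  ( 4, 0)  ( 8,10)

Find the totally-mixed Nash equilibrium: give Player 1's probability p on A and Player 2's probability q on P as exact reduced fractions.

P1 mixes 5/6 on A; P2 mixes 1/2 on P

P1 indiff ⇒ q·5+(1-q)·7 = q·4+(1-q)·8 ⇒ q(1) = (1-q)(1) ⇒ q = 1/2
P2 indiff ⇒ p·4+(1-p)·0 = p·2+(1-p)·10 ⇒ p(2) = (1-p)(10) ⇒ p = 5/6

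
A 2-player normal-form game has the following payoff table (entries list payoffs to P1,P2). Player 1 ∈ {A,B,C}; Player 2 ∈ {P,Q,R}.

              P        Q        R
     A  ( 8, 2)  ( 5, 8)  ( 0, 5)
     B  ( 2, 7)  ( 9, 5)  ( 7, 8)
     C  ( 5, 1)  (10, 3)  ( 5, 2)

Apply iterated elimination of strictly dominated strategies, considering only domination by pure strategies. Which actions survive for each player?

IESDS → P1:{B,C} P2:{Q,R}

P2 drop P (R beats it: A:5>2 B:8>7 C:2>1)
P1 drop A (B beats it: Q:9>5 R:7>0)
P1→{B,C} P2→{Q,R}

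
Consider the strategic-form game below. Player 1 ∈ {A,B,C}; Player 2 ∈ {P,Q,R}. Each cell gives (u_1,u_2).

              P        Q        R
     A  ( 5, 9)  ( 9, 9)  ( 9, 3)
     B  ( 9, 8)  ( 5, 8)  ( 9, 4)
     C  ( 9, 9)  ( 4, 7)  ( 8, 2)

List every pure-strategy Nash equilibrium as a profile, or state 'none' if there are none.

(A,P): not NE [P1→C gives 9>5]
(A,Q): NE
(A,R): not NE [P2→Q gives 9>3]
(B,P): NE
(B,Q): not NE [P1→A gives 9>5]
(B,R): not NE [P2→Q gives 8>4]
(C,P): NE
(C,Q): not NE [P1→A gives 9>4; P2→P gives 9>7]
(C,R): not NE [P1→B gives 9>8; P2→P gives 9>2]

NE set: (A,Q), (B,P), (C,P)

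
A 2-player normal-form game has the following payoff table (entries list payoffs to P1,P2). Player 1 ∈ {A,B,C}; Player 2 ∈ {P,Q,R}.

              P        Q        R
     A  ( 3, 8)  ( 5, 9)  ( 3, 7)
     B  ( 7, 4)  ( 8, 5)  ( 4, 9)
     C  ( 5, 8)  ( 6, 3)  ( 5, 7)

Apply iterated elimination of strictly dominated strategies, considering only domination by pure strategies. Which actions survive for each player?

Remaining: P1:{B,C} P2:{P,R}

P1 drop A (B beats it: P:7>3 Q:8>5 R:4>3)
P2 drop Q (R beats it: B:9>5 C:7>3)
P1→{B,C} P2→{P,R}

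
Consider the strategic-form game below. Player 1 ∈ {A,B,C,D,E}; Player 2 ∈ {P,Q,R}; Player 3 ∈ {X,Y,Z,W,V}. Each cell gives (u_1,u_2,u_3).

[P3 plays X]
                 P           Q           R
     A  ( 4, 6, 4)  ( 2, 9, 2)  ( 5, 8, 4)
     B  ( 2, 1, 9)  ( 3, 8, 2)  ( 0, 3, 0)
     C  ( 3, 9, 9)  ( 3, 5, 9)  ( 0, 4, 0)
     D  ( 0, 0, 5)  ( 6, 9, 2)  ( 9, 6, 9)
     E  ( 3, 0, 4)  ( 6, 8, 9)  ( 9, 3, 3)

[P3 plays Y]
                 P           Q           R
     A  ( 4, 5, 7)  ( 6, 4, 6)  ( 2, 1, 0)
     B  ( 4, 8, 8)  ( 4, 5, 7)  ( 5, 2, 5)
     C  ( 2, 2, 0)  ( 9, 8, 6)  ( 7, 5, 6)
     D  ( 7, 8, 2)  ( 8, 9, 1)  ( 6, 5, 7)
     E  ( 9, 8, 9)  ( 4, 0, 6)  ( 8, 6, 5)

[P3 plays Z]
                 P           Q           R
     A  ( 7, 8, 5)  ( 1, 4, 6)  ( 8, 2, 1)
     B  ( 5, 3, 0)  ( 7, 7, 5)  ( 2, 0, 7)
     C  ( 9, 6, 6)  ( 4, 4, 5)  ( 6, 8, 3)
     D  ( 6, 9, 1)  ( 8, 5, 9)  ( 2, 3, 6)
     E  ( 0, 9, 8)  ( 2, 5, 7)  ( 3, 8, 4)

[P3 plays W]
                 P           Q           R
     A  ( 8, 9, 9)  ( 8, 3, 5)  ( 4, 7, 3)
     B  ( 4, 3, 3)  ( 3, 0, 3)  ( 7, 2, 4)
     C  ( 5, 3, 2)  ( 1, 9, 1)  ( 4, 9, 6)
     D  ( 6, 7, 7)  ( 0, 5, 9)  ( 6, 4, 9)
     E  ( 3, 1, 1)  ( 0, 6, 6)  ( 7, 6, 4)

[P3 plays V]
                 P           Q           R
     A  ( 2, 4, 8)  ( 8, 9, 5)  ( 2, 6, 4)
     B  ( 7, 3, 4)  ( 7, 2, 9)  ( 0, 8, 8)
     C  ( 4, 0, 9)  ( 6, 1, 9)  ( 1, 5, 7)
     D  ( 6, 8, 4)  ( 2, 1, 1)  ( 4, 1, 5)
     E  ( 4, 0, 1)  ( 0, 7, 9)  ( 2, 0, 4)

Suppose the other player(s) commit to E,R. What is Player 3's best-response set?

u_3(X vs E,R) = 3
u_3(Y vs E,R) = 5
u_3(Z vs E,R) = 4
u_3(W vs E,R) = 4
u_3(V vs E,R) = 4
max payoff 5 at {Y}

BR_3 = {Y}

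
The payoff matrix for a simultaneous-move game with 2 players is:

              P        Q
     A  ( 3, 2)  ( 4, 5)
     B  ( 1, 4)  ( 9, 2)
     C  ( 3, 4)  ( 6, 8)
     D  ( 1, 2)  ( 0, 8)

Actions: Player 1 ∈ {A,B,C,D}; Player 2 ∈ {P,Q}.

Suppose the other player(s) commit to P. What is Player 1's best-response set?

u_1(A vs P) = 3
u_1(B vs P) = 1
u_1(C vs P) = 3
u_1(D vs P) = 1
max payoff 3 at {A,C}

argmax u_1 = {A,C}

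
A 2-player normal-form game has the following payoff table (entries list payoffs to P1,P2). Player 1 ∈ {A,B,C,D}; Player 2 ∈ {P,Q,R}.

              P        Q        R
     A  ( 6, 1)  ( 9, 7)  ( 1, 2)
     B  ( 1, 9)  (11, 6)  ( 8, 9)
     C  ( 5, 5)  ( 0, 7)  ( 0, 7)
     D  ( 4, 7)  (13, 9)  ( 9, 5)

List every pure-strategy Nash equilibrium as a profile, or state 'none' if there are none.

NE set: (D,Q)

(A,P): not NE [P2→Q gives 7>1]
(A,Q): not NE [P1→D gives 13>9]
(A,R): not NE [P1→D gives 9>1; P2→Q gives 7>2]
(B,P): not NE [P1→A gives 6>1]
(B,Q): not NE [P1→D gives 13>11; P2→R gives 9>6]
(B,R): not NE [P1→D gives 9>8]
(C,P): not NE [P1→A gives 6>5; P2→R gives 7>5]
(C,Q): not NE [P1→D gives 13>0]
(C,R): not NE [P1→D gives 9>0]
(D,P): not NE [P1→A gives 6>4; P2→Q gives 9>7]
(D,Q): NE
(D,R): not NE [P2→Q gives 9>5]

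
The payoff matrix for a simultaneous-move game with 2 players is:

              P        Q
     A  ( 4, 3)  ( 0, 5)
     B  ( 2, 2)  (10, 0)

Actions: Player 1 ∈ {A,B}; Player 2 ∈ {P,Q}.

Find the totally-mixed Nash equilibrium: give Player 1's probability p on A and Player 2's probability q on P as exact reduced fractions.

P1 indiff ⇒ q·4+(1-q)·0 = q·2+(1-q)·10 ⇒ q(2) = (1-q)(10) ⇒ q = 5/6
P2 indiff ⇒ p·3+(1-p)·2 = p·5+(1-p)·0 ⇒ p(-2) = (1-p)(-2) ⇒ p = 1/2

P1 mixes 1/2 on A; P2 mixes 5/6 on P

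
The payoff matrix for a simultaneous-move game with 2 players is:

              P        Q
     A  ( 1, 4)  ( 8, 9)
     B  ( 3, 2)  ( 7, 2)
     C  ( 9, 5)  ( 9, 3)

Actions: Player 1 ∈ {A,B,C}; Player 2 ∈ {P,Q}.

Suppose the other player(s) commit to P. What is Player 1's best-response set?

u_1(A vs P) = 1
u_1(B vs P) = 3
u_1(C vs P) = 9
max payoff 9 at {C}

argmax u_1 = {C}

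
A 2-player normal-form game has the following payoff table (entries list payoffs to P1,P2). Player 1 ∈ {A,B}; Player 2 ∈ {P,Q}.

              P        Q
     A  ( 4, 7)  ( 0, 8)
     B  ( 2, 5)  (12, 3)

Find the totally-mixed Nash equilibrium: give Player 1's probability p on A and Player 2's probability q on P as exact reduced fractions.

p=2/3, q=6/7

P1 indiff ⇒ q·4+(1-q)·0 = q·2+(1-q)·12 ⇒ q(2) = (1-q)(12) ⇒ q = 6/7
P2 indiff ⇒ p·7+(1-p)·5 = p·8+(1-p)·3 ⇒ p(-1) = (1-p)(-2) ⇒ p = 2/3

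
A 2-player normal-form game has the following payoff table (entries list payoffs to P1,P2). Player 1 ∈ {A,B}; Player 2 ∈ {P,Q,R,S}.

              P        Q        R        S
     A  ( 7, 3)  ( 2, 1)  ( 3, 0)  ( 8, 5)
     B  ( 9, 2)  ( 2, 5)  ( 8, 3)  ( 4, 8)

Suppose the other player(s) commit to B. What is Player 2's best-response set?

BR_2 = {S}

u_2(P vs B) = 2
u_2(Q vs B) = 5
u_2(R vs B) = 3
u_2(S vs B) = 8
max payoff 8 at {S}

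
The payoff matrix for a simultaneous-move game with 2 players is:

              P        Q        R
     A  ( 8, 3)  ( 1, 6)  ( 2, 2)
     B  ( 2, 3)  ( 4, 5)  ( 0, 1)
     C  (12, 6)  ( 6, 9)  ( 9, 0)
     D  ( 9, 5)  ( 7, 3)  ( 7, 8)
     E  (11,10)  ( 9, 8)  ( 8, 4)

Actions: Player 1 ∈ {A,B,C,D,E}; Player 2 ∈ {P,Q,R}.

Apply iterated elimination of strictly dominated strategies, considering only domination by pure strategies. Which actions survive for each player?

P1 drop A (C beats it: P:12>8 Q:6>1 R:9>2)
P1 drop B (C beats it: P:12>2 Q:6>4 R:9>0)
P1 drop D (E beats it: P:11>9 Q:9>7 R:8>7)
P2 drop R (P beats it: C:6>0 E:10>4)
P1→{C,E} P2→{P,Q}

Remaining: P1:{C,E} P2:{P,Q}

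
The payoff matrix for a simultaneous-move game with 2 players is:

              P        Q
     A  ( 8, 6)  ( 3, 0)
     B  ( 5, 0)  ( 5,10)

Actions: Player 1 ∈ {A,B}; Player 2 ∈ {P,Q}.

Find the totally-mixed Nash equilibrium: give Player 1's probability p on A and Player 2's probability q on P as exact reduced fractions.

p=5/8, q=2/5

P1 indiff ⇒ q·8+(1-q)·3 = q·5+(1-q)·5 ⇒ q(3) = (1-q)(2) ⇒ q = 2/5
P2 indiff ⇒ p·6+(1-p)·0 = p·0+(1-p)·10 ⇒ p(6) = (1-p)(10) ⇒ p = 5/8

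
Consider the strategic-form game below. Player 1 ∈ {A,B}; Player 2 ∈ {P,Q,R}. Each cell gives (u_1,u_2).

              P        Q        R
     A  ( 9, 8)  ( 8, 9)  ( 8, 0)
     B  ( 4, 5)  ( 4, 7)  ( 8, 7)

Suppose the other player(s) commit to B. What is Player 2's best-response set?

P2 best: {Q,R}

u_2(P vs B) = 5
u_2(Q vs B) = 7
u_2(R vs B) = 7
max payoff 7 at {Q,R}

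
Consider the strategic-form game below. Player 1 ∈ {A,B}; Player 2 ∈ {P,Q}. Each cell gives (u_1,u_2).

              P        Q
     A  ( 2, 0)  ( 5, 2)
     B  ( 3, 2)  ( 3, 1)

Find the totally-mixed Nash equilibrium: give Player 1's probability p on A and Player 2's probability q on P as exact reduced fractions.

P1 indiff ⇒ q·2+(1-q)·5 = q·3+(1-q)·3 ⇒ q(-1) = (1-q)(-2) ⇒ q = 2/3
P2 indiff ⇒ p·0+(1-p)·2 = p·2+(1-p)·1 ⇒ p(-2) = (1-p)(-1) ⇒ p = 1/3

P1 mixes 1/3 on A; P2 mixes 2/3 on P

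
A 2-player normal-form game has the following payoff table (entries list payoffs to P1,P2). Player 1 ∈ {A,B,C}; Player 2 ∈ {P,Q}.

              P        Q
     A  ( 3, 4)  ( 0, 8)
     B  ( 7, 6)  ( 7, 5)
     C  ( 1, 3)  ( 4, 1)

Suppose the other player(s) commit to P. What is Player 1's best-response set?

argmax u_1 = {B}

u_1(A vs P) = 3
u_1(B vs P) = 7
u_1(C vs P) = 1
max payoff 7 at {B}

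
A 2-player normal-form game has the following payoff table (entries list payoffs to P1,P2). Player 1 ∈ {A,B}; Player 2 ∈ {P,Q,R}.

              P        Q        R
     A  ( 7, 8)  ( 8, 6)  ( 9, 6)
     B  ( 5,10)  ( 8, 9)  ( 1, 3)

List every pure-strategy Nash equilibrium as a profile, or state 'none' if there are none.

PSNE = {(A,P)}

(A,P): NE
(A,Q): not NE [P2→P gives 8>6]
(A,R): not NE [P2→P gives 8>6]
(B,P): not NE [P1→A gives 7>5]
(B,Q): not NE [P2→P gives 10>9]
(B,R): not NE [P1→A gives 9>1; P2→P gives 10>3]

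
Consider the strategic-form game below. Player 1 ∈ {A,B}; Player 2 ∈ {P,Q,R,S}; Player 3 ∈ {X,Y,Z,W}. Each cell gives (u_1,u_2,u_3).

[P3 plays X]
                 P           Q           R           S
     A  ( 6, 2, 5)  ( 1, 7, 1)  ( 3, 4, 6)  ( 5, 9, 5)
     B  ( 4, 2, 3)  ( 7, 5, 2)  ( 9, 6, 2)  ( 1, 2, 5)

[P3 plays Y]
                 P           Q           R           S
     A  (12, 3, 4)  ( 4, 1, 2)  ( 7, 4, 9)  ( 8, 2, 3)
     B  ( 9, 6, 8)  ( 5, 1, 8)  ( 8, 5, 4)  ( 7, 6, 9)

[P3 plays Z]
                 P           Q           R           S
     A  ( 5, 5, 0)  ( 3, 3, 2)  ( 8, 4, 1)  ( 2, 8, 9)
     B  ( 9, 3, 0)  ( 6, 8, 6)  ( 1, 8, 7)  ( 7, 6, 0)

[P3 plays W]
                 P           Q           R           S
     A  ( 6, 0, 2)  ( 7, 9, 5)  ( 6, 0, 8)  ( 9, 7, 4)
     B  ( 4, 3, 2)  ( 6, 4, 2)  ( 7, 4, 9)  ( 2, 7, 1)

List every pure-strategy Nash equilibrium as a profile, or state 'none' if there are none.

(A,P,X): not NE [P2→S gives 9>2]
(A,P,Y): not NE [P2→R gives 4>3; P3→X gives 5>4]
(A,P,Z): not NE [P1→B gives 9>5; P2→S gives 8>5; P3→X gives 5>0]
(A,P,W): not NE [P2→Q gives 9>0; P3→X gives 5>2]
(A,Q,X): not NE [P1→B gives 7>1; P2→S gives 9>7; P3→W gives 5>1]
(A,Q,Y): not NE [P1→B gives 5>4; P2→R gives 4>1; P3→W gives 5>2]
(A,Q,Z): not NE [P1→B gives 6>3; P2→S gives 8>3; P3→W gives 5>2]
(A,Q,W): NE
(A,R,X): not NE [P1→B gives 9>3; P2→S gives 9>4; P3→Y gives 9>6]
(A,R,Y): not NE [P1→B gives 8>7]
(A,R,Z): not NE [P2→S gives 8>4; P3→Y gives 9>1]
(A,R,W): not NE [P1→B gives 7>6; P2→Q gives 9>0; P3→Y gives 9>8]
(A,S,X): not NE [P3→Z gives 9>5]
(A,S,Y): not NE [P2→R gives 4>2; P3→Z gives 9>3]
(A,S,Z): not NE [P1→B gives 7>2]
(A,S,W): not NE [P2→Q gives 9>7; P3→Z gives 9>4]
(B,P,X): not NE [P1→A gives 6>4; P2→R gives 6>2; P3→Y gives 8>3]
(B,P,Y): not NE [P1→A gives 12>9]
(B,P,Z): not NE [P2→R gives 8>3; P3→Y gives 8>0]
(B,P,W): not NE [P1→A gives 6>4; P2→S gives 7>3; P3→Y gives 8>2]
(B,Q,X): not NE [P2→R gives 6>5; P3→Y gives 8>2]
(B,Q,Y): not NE [P2→S gives 6>1]
(B,Q,Z): not NE [P3→Y gives 8>6]
(B,Q,W): not NE [P1→A gives 7>6; P2→S gives 7>4; P3→Y gives 8>2]
(B,R,X): not NE [P3→W gives 9>2]
(B,R,Y): not NE [P2→S gives 6>5; P3→W gives 9>4]
(B,R,Z): not NE [P1→A gives 8>1; P3→W gives 9>7]
(B,R,W): not NE [P2→S gives 7>4]
(B,S,X): not NE [P1→A gives 5>1; P2→R gives 6>2; P3→Y gives 9>5]
(B,S,Y): not NE [P1→A gives 8>7]
(B,S,Z): not NE [P2→R gives 8>6; P3→Y gives 9>0]
(B,S,W): not NE [P1→A gives 9>2; P3→Y gives 9>1]

PSNE = {(A,Q,W)}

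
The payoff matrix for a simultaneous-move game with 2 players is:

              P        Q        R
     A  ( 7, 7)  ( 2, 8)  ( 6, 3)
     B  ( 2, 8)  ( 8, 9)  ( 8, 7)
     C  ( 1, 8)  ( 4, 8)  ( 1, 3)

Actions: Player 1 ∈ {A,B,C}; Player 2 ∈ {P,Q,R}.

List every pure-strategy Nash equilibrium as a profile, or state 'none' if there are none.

(A,P): not NE [P2→Q gives 8>7]
(A,Q): not NE [P1→B gives 8>2]
(A,R): not NE [P1→B gives 8>6; P2→Q gives 8>3]
(B,P): not NE [P1→A gives 7>2; P2→Q gives 9>8]
(B,Q): NE
(B,R): not NE [P2→Q gives 9>7]
(C,P): not NE [P1→A gives 7>1]
(C,Q): not NE [P1→B gives 8>4]
(C,R): not NE [P1→B gives 8>1; P2→Q gives 8>3]

PSNE = {(B,Q)}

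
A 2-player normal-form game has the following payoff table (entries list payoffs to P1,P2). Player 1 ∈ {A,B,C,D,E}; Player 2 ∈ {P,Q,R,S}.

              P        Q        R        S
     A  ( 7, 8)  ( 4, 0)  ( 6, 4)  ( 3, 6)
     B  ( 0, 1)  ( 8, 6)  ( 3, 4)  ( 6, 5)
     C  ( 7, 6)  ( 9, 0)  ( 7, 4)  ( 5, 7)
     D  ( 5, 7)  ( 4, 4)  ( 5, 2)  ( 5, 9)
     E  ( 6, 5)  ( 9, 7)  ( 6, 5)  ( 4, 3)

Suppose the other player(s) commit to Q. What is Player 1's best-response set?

u_1(A vs Q) = 4
u_1(B vs Q) = 8
u_1(C vs Q) = 9
u_1(D vs Q) = 4
u_1(E vs Q) = 9
max payoff 9 at {C,E}

P1 best: {C,E}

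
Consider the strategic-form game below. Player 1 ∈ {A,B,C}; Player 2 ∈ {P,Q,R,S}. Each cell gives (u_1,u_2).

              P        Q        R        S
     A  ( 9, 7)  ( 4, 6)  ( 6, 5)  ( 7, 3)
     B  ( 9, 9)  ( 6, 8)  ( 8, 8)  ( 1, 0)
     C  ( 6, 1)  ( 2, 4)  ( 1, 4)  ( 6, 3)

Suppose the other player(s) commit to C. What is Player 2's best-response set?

u_2(P vs C) = 1
u_2(Q vs C) = 4
u_2(R vs C) = 4
u_2(S vs C) = 3
max payoff 4 at {Q,R}

BR_2 = {Q,R}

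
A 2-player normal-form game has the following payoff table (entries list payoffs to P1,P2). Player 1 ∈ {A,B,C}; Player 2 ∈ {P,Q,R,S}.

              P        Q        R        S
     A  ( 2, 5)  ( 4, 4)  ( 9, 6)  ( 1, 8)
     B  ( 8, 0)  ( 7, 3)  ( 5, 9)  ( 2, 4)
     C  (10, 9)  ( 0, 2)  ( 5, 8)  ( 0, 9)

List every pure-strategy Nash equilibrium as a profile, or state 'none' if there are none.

(A,P): not NE [P1→C gives 10>2; P2→S gives 8>5]
(A,Q): not NE [P1→B gives 7>4; P2→S gives 8>4]
(A,R): not NE [P2→S gives 8>6]
(A,S): not NE [P1→B gives 2>1]
(B,P): not NE [P1→C gives 10>8; P2→R gives 9>0]
(B,Q): not NE [P2→R gives 9>3]
(B,R): not NE [P1→A gives 9>5]
(B,S): not NE [P2→R gives 9>4]
(C,P): NE
(C,Q): not NE [P1→B gives 7>0; P2→S gives 9>2]
(C,R): not NE [P1→A gives 9>5; P2→S gives 9>8]
(C,S): not NE [P1→B gives 2>0]

NE set: (C,P)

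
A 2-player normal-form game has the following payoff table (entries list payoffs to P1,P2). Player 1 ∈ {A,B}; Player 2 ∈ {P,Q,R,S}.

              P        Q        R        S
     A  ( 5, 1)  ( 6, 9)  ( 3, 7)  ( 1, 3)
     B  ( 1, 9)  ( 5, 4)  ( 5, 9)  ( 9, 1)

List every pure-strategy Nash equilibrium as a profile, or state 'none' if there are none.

(A,P): not NE [P2→Q gives 9>1]
(A,Q): NE
(A,R): not NE [P1→B gives 5>3; P2→Q gives 9>7]
(A,S): not NE [P1→B gives 9>1; P2→Q gives 9>3]
(B,P): not NE [P1→A gives 5>1]
(B,Q): not NE [P1→A gives 6>5; P2→R gives 9>4]
(B,R): NE
(B,S): not NE [P2→R gives 9>1]

Nash profiles: (A,Q), (B,R)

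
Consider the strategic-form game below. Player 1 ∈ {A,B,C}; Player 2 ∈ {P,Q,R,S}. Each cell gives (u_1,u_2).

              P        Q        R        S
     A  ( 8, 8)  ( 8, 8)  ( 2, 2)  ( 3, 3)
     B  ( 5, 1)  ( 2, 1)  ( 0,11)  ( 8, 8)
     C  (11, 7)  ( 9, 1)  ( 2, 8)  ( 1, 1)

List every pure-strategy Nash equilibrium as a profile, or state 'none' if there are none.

(A,P): not NE [P1→C gives 11>8]
(A,Q): not NE [P1→C gives 9>8]
(A,R): not NE [P2→Q gives 8>2]
(A,S): not NE [P1→B gives 8>3; P2→Q gives 8>3]
(B,P): not NE [P1→C gives 11>5; P2→R gives 11>1]
(B,Q): not NE [P1→C gives 9>2; P2→R gives 11>1]
(B,R): not NE [P1→C gives 2>0]
(B,S): not NE [P2→R gives 11>8]
(C,P): not NE [P2→R gives 8>7]
(C,Q): not NE [P2→R gives 8>1]
(C,R): NE
(C,S): not NE [P1→B gives 8>1; P2→R gives 8>1]

PSNE = {(C,R)}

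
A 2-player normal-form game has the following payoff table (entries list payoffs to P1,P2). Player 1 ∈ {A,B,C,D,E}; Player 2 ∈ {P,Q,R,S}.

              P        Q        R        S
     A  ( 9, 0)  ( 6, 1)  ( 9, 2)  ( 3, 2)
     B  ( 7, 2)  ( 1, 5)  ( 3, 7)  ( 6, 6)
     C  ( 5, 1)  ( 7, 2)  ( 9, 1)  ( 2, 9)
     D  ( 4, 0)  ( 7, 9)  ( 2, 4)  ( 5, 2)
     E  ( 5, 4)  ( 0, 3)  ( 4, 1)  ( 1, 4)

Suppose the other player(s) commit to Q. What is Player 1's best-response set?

u_1(A vs Q) = 6
u_1(B vs Q) = 1
u_1(C vs Q) = 7
u_1(D vs Q) = 7
u_1(E vs Q) = 0
max payoff 7 at {C,D}

BR_1 = {C,D}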